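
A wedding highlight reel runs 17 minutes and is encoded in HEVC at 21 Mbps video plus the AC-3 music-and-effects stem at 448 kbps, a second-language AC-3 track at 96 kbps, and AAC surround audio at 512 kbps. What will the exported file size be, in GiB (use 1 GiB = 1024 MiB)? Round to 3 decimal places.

2.619 GiB

17 min = 1020 s
Audio total: 448 + 96 + 512 = 1056 kbps = 1.056 Mbps.
Total bitrate: 21 + 1.056 = 22.056 Mbps.
Stream data: 22.056 Mbps × 1020 s = 22497.1 Mb.
22,497 Mb = 2,812,140,000 bytes ÷ 1,073,741,824 = 2.619 GiB.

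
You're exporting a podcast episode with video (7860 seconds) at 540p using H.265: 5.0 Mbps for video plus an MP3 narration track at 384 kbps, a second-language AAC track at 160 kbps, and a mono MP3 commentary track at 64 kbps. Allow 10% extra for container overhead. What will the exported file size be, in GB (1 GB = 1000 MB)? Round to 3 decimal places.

6.061 GB

Audio total: 384 + 160 + 64 = 608 kbps = 0.608 Mbps.
Total bitrate: 5.0 + 0.608 = 5.608 Mbps.
Stream data: 5.608 Mbps × 7860 s = 44078.9 Mb.
With 10% container overhead: ×1.10.
48,487 Mb ÷ 8 = 6,061 MB → 6.061 GB.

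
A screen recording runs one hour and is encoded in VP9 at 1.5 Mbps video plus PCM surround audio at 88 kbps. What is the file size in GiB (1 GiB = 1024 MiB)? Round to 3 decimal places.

0.666 GiB

1 h = 3600 s
Audio: 88 kbps = 0.088 Mbps.
Total bitrate: 1.5 + 0.088 = 1.588 Mbps.
Stream data: 1.588 Mbps × 3600 s = 5716.8 Mb.
5,717 Mb = 714,600,000 bytes ÷ 1,073,741,824 = 0.6655 GiB.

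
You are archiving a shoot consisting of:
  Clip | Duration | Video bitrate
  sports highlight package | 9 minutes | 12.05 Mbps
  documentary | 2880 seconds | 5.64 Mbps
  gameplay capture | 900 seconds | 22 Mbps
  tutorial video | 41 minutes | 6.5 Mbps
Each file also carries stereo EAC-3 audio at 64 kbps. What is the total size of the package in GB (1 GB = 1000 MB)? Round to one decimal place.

7.4 GB

Audio: 64 kbps = 0.064 Mbps.
sports highlight package: 12.114 Mbps × 540 s = 6541.6 Mb
documentary: 5.704 Mbps × 2880 s = 16427.5 Mb
gameplay capture: 22.064 Mbps × 900 s = 19857.6 Mb
tutorial video: 6.564 Mbps × 2460 s = 16147.4 Mb
Total: 58974.1 Mb = 7371.8 MB.
= 7.372 GB.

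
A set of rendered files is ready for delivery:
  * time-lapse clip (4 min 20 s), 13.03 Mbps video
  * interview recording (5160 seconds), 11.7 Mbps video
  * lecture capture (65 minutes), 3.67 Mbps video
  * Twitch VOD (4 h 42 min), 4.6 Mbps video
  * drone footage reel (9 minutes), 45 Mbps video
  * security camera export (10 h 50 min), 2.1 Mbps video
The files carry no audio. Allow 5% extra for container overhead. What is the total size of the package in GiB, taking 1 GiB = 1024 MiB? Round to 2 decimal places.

32.04 GiB

time-lapse clip: 13.030 Mbps × 260 s × 1.05 = 3557.2 Mb
interview recording: 11.700 Mbps × 5160 s × 1.05 = 63390.6 Mb
lecture capture: 3.670 Mbps × 3900 s × 1.05 = 15028.6 Mb
Twitch VOD: 4.600 Mbps × 16920 s × 1.05 = 81723.6 Mb
drone footage reel: 45.000 Mbps × 540 s × 1.05 = 25515.0 Mb
security camera export: 2.100 Mbps × 39000 s × 1.05 = 85995.0 Mb
Total: 275210.0 Mb = 34401.3 MB.
= 32.04 GiB.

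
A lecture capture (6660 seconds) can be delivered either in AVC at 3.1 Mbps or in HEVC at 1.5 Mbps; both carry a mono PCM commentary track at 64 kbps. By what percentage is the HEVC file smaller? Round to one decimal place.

50.6%

Audio: 64 kbps = 0.064 Mbps.
AVC: 3.164 Mbps × 6660 s = 21072.2 Mb = 2.453 GiB.
HEVC: 1.564 Mbps × 6660 s = 10416.2 Mb = 1.213 GiB.
Reduction: (1 − 1.213/2.453) × 100 = 50.57%.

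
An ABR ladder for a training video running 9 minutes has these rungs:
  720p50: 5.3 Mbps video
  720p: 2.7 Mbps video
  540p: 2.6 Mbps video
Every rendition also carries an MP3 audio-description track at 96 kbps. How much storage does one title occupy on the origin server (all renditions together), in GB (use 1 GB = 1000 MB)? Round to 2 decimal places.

9 min = 540 s
Audio: 96 kbps = 0.096 Mbps.
Sum of rendition bitrates: (5.3+0.096) + (2.7+0.096) + (2.6+0.096) = 10.888 Mbps.
× 540 s = 5,880 Mb = 734.9 MB = 0.7349 GB.

0.73 GB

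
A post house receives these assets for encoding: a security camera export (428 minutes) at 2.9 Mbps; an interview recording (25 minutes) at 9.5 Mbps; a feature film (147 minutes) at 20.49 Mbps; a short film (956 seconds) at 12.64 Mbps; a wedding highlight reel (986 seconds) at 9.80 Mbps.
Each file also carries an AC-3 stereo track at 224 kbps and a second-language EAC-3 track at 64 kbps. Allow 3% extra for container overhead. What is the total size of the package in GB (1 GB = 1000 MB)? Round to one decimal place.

Audio total: 224 + 64 = 288 kbps = 0.288 Mbps.
security camera export: 3.188 Mbps × 25680 s × 1.03 = 84323.9 Mb
interview recording: 9.788 Mbps × 1500 s × 1.03 = 15122.5 Mb
feature film: 20.778 Mbps × 8820 s × 1.03 = 188759.8 Mb
short film: 12.928 Mbps × 956 s × 1.03 = 12729.9 Mb
wedding highlight reel: 10.088 Mbps × 986 s × 1.03 = 10245.2 Mb
Total: 311181.3 Mb = 38897.7 MB.
= 38.90 GB.

38.9 GB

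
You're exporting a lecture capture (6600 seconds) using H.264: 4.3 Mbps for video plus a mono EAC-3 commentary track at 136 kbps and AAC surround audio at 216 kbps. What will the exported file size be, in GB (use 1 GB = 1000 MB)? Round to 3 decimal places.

3.838 GB

Audio total: 136 + 216 = 352 kbps = 0.352 Mbps.
Total bitrate: 4.3 + 0.352 = 4.652 Mbps.
Stream data: 4.652 Mbps × 6600 s = 30703.2 Mb.
30,703 Mb ÷ 8 = 3,838 MB → 3.838 GB.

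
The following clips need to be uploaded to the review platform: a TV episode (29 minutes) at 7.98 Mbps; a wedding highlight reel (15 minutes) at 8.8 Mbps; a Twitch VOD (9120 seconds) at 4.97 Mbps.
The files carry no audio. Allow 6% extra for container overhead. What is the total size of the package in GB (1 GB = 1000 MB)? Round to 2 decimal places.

8.89 GB

TV episode: 7.980 Mbps × 1740 s × 1.06 = 14718.3 Mb
wedding highlight reel: 8.800 Mbps × 900 s × 1.06 = 8395.2 Mb
Twitch VOD: 4.970 Mbps × 9120 s × 1.06 = 48046.0 Mb
Total: 71159.5 Mb = 8894.9 MB.
= 8.895 GB.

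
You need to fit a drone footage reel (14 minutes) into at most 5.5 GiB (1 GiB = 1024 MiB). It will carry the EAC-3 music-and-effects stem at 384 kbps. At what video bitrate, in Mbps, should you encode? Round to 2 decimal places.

Budget: 5.5 GiB = 47244.6 Mb.
14 min = 840 s
Total bitrate budget: 47244.6 Mb / 840 s = 56.244 Mbps.
Audio: 384 kbps = 0.384 Mbps.
Video: 56.244 − 0.384 = 55.860 Mbps.

55.86 Mbps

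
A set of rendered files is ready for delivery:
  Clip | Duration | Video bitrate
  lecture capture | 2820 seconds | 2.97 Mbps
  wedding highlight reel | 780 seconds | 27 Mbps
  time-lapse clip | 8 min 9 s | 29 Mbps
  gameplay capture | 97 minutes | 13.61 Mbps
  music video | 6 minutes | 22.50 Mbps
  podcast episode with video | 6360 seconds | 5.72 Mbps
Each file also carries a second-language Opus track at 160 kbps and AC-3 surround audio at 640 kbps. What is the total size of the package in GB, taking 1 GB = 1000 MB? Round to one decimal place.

22.6 GB

Audio total: 160 + 640 = 800 kbps = 0.800 Mbps.
lecture capture: 3.770 Mbps × 2820 s = 10631.4 Mb
wedding highlight reel: 27.800 Mbps × 780 s = 21684.0 Mb
time-lapse clip: 29.800 Mbps × 489 s = 14572.2 Mb
gameplay capture: 14.410 Mbps × 5820 s = 83866.2 Mb
music video: 23.300 Mbps × 360 s = 8388.0 Mb
podcast episode with video: 6.520 Mbps × 6360 s = 41467.2 Mb
Total: 180609.0 Mb = 22576.1 MB.
= 22.58 GB.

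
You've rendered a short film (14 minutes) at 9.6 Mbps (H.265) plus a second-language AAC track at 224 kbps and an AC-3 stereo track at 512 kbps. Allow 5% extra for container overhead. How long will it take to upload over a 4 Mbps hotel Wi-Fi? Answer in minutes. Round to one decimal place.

38.0 minutes

14 min = 840 s
Audio total: 224 + 512 = 736 kbps = 0.736 Mbps.
Total bitrate: 10.336 Mbps.
File: 10.336 Mbps × 840 s = 8682.2 Mb.
With 5% container overhead: ×1.05. → 9116.4 Mb.
At 4 Mbps: 9116.4 / 4 = 2279.1 s ≈ 38 minutes.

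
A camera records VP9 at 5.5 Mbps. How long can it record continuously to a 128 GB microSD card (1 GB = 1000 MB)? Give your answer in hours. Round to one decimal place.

Capacity: 128 GB = 1,024,000 Mb.
Recording time: 1,024,000 / 5.500 = 186,182 s ≈ 51.7 hours.

51.7 hours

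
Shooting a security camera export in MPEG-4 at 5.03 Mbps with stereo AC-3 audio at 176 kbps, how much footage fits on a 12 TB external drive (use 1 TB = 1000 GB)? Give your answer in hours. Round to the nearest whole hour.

Audio: 176 kbps = 0.176 Mbps.
Total bitrate: 5.03 + 0.176 = 5.206 Mbps.
Capacity: 12 TB = 96,000,000 Mb.
Recording time: 96,000,000 / 5.206 = 18,440,261 s ≈ 5,122 hours.

5122 hours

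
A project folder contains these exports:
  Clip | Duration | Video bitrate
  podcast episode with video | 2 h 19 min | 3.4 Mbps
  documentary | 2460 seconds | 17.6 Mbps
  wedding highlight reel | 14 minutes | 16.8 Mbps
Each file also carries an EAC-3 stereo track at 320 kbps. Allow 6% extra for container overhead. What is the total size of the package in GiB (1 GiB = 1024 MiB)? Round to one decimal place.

11.0 GiB

Audio: 320 kbps = 0.320 Mbps.
podcast episode with video: 3.720 Mbps × 8340 s × 1.06 = 32886.3 Mb
documentary: 17.920 Mbps × 2460 s × 1.06 = 46728.2 Mb
wedding highlight reel: 17.120 Mbps × 840 s × 1.06 = 15243.6 Mb
Total: 94858.1 Mb = 11857.3 MB.
= 11.04 GiB.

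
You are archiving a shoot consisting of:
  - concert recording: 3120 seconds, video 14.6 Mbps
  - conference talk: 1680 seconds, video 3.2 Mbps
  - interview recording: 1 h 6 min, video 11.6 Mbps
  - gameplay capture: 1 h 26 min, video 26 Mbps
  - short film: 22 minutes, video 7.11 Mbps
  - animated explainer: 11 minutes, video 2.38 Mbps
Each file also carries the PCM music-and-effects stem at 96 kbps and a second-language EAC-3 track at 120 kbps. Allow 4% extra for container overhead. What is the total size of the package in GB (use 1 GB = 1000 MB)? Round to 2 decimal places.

Audio total: 96 + 120 = 216 kbps = 0.216 Mbps.
concert recording: 14.816 Mbps × 3120 s × 1.04 = 48075.0 Mb
conference talk: 3.416 Mbps × 1680 s × 1.04 = 5968.4 Mb
interview recording: 11.816 Mbps × 3960 s × 1.04 = 48663.0 Mb
gameplay capture: 26.216 Mbps × 5160 s × 1.04 = 140685.5 Mb
short film: 7.326 Mbps × 1320 s × 1.04 = 10057.1 Mb
animated explainer: 2.596 Mbps × 660 s × 1.04 = 1781.9 Mb
Total: 255231.0 Mb = 31903.9 MB.
= 31.90 GB.

31.90 GB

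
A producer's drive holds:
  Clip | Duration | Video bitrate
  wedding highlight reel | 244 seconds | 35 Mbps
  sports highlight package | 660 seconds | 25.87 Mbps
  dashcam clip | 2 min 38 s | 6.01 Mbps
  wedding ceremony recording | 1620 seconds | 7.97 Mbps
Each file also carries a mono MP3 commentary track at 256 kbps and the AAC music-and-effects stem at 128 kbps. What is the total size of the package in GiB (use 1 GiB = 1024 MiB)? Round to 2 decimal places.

Audio total: 256 + 128 = 384 kbps = 0.384 Mbps.
wedding highlight reel: 35.384 Mbps × 244 s = 8633.7 Mb
sports highlight package: 26.254 Mbps × 660 s = 17327.6 Mb
dashcam clip: 6.394 Mbps × 158 s = 1010.3 Mb
wedding ceremony recording: 8.354 Mbps × 1620 s = 13533.5 Mb
Total: 40505.1 Mb = 5063.1 MB.
= 4.715 GiB.

4.72 GiB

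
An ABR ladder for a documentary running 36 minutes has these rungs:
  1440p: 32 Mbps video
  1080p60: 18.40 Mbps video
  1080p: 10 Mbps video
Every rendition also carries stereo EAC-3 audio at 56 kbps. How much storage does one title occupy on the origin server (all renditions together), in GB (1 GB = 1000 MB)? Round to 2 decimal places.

16.35 GB

36 min = 2160 s
Audio: 56 kbps = 0.056 Mbps.
Sum of rendition bitrates: (32+0.056) + (18.40+0.056) + (10+0.056) = 60.568 Mbps.
× 2160 s = 130,827 Mb = 16,353 MB = 16.35 GB.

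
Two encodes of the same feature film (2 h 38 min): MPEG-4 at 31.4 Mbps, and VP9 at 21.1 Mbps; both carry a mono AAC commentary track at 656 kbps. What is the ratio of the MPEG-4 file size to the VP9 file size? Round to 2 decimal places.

2 h 38 min = 158 min = 9480 s
Audio: 656 kbps = 0.656 Mbps.
MPEG-4: 32.056 Mbps × 9480 s = 303890.9 Mb = 37.986 GB.
VP9: 21.756 Mbps × 9480 s = 206246.9 Mb = 25.781 GB.
Ratio: 37.986 / 25.781 = 1.473.

1.47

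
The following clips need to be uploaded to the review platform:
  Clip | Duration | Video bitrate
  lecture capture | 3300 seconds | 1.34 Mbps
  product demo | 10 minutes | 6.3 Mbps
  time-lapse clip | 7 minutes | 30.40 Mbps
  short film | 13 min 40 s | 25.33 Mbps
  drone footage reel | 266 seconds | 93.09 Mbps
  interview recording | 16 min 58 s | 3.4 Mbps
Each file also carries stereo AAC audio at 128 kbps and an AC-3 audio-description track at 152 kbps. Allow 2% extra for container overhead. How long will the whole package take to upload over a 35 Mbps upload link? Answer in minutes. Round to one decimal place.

34.9 minutes

Audio total: 128 + 152 = 280 kbps = 0.280 Mbps.
lecture capture: 1.620 Mbps × 3300 s × 1.02 = 5452.9 Mb
product demo: 6.580 Mbps × 600 s × 1.02 = 4027.0 Mb
time-lapse clip: 30.680 Mbps × 420 s × 1.02 = 13143.3 Mb
short film: 25.610 Mbps × 820 s × 1.02 = 21420.2 Mb
drone footage reel: 93.370 Mbps × 266 s × 1.02 = 25333.1 Mb
interview recording: 3.680 Mbps × 1018 s × 1.02 = 3821.2 Mb
Total: 73197.7 Mb = 9149.7 MB.
At 35 Mbps: 73197.7 / 35 = 2091 s ≈ 34.9 minutes.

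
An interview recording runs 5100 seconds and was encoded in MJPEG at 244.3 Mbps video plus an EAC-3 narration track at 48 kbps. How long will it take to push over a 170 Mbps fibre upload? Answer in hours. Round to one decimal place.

2.0 hours

Audio: 48 kbps = 0.048 Mbps.
Total bitrate: 244.348 Mbps.
File: 244.348 Mbps × 5100 s = 1246174.8 Mb.
At 170 Mbps: 1246174.8 / 170 = 7330.4 s ≈ 2.04 hours.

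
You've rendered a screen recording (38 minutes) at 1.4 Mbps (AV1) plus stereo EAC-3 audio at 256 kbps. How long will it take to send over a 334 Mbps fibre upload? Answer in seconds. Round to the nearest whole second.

38 min = 2280 s
Audio: 256 kbps = 0.256 Mbps.
Total bitrate: 1.656 Mbps.
File: 1.656 Mbps × 2280 s = 3775.7 Mb.
At 334 Mbps: 3775.7 / 334 = 11.3 s ≈ 11.3 seconds.

11 seconds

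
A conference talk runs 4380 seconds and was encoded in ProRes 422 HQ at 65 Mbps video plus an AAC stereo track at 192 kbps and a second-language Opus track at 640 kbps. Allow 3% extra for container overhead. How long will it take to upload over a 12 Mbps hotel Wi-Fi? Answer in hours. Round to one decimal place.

6.9 hours

Audio total: 192 + 640 = 832 kbps = 0.832 Mbps.
Total bitrate: 65.832 Mbps.
File: 65.832 Mbps × 4380 s = 288344.2 Mb.
With 3% container overhead: ×1.03. → 296994.5 Mb.
At 12 Mbps: 296994.5 / 12 = 24749.5 s ≈ 6.87 hours.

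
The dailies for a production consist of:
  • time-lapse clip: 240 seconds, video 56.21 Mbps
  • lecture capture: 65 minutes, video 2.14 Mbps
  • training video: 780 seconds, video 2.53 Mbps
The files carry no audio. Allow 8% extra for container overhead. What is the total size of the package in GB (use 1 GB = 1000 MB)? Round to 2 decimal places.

3.21 GB

time-lapse clip: 56.210 Mbps × 240 s × 1.08 = 14569.6 Mb
lecture capture: 2.140 Mbps × 3900 s × 1.08 = 9013.7 Mb
training video: 2.530 Mbps × 780 s × 1.08 = 2131.3 Mb
Total: 25714.6 Mb = 3214.3 MB.
= 3.214 GB.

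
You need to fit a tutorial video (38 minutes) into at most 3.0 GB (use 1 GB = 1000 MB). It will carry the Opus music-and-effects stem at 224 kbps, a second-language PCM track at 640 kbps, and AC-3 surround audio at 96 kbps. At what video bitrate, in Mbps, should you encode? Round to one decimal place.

Budget: 3.0 GB = 24000.0 Mb.
38 min = 2280 s
Total bitrate budget: 24000.0 Mb / 2280 s = 10.526 Mbps.
Audio total: 224 + 640 + 96 = 960 kbps = 0.960 Mbps.
Video: 10.526 − 0.960 = 9.566 Mbps.

9.6 Mbps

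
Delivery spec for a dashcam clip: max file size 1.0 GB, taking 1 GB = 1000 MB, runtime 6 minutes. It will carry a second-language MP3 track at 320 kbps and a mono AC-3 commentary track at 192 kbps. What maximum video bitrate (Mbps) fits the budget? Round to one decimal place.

Budget: 1.0 GB = 8000.0 Mb.
6 min = 360 s
Total bitrate budget: 8000.0 Mb / 360 s = 22.222 Mbps.
Audio total: 320 + 192 = 512 kbps = 0.512 Mbps.
Video: 22.222 − 0.512 = 21.710 Mbps.

21.7 Mbps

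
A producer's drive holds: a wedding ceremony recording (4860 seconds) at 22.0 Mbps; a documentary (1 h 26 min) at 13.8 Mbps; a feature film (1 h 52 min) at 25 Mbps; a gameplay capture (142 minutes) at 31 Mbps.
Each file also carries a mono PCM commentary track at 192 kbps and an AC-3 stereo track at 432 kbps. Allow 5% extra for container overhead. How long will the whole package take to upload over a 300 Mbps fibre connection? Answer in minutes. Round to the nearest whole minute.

Audio total: 192 + 432 = 624 kbps = 0.624 Mbps.
wedding ceremony recording: 22.624 Mbps × 4860 s × 1.05 = 115450.3 Mb
documentary: 14.424 Mbps × 5160 s × 1.05 = 78149.2 Mb
feature film: 25.624 Mbps × 6720 s × 1.05 = 180802.9 Mb
gameplay capture: 31.624 Mbps × 8520 s × 1.05 = 282908.3 Mb
Total: 657310.8 Mb = 82163.8 MB.
At 300 Mbps: 657310.8 / 300 = 2191 s ≈ 36.5 minutes.

37 minutes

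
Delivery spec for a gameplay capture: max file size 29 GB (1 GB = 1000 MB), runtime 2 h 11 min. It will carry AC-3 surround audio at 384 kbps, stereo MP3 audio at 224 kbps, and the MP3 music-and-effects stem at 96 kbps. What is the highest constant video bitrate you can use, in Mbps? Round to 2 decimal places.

28.81 Mbps

Budget: 29 GB = 232000.0 Mb.
2 h 11 min = 131 min = 7860 s
Total bitrate budget: 232000.0 Mb / 7860 s = 29.517 Mbps.
Audio total: 384 + 224 + 96 = 704 kbps = 0.704 Mbps.
Video: 29.517 − 0.704 = 28.813 Mbps.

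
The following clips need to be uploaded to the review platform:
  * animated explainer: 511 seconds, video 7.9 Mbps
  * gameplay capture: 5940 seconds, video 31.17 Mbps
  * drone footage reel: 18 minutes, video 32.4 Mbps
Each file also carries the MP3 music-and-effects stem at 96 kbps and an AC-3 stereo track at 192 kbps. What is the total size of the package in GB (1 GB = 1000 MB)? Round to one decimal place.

Audio total: 96 + 192 = 288 kbps = 0.288 Mbps.
animated explainer: 8.188 Mbps × 511 s = 4184.1 Mb
gameplay capture: 31.458 Mbps × 5940 s = 186860.5 Mb
drone footage reel: 32.688 Mbps × 1080 s = 35303.0 Mb
Total: 226347.6 Mb = 28293.5 MB.
= 28.29 GB.

28.3 GB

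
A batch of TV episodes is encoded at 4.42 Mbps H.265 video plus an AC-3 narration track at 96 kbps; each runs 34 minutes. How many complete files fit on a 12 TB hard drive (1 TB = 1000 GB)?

34 min = 2040 s
Audio: 96 kbps = 0.096 Mbps.
Total bitrate: 4.516 Mbps.
Per item: 4.516 Mbps × 2040 s = 9,213 Mb = 1,152 MB.
Capacity: 12 TB = 96,000,000 Mb; 10420.47 items → 10420 complete.

10420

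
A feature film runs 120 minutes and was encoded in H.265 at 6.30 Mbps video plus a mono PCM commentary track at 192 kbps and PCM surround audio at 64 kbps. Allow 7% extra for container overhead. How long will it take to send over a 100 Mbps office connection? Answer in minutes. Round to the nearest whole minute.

120 min = 7200 s
Audio total: 192 + 64 = 256 kbps = 0.256 Mbps.
Total bitrate: 6.556 Mbps.
File: 6.556 Mbps × 7200 s = 47203.2 Mb.
With 7% container overhead: ×1.07. → 50507.4 Mb.
At 100 Mbps: 50507.4 / 100 = 505.1 s ≈ 8.42 minutes.

8 minutes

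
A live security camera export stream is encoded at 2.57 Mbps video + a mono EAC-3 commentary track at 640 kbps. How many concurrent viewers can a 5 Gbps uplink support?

Audio: 640 kbps = 0.640 Mbps.
Per-viewer media rate: 3.210 Mbps.
5 Gbps = 5,000 Mbps; 5,000 / 3.210 = 1557.63 → 1557 viewers.

1557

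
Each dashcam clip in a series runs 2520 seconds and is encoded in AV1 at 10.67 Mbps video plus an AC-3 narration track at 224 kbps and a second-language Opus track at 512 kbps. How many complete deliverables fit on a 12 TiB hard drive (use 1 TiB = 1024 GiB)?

Audio total: 224 + 512 = 736 kbps = 0.736 Mbps.
Total bitrate: 11.406 Mbps.
Per item: 11.406 Mbps × 2520 s = 28,743 Mb = 3,593 MB.
Capacity: 12 TiB = 105,553,116 Mb; 3672.29 items → 3672 complete.

3672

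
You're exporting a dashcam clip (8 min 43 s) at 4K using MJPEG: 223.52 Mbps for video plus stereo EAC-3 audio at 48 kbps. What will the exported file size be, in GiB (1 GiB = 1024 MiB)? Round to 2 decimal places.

13.61 GiB

8 min 43 s = 523 s
Audio: 48 kbps = 0.048 Mbps.
Total bitrate: 223.52 + 0.048 = 223.568 Mbps.
Stream data: 223.568 Mbps × 523 s = 116926.1 Mb.
116,926 Mb = 14,615,758,000 bytes ÷ 1,073,741,824 = 13.61 GiB.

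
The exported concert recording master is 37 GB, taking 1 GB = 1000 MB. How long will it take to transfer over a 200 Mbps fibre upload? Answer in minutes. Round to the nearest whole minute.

25 minutes

File: 37 GB = 296000.0 Mb.
At 200 Mbps: 296000.0 / 200 = 1480.0 s ≈ 24.7 minutes.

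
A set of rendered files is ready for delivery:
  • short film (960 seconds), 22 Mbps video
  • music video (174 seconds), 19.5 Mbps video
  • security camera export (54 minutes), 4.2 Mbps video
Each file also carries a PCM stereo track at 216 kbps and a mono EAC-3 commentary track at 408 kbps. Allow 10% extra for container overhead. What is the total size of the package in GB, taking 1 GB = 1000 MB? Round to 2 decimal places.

Audio total: 216 + 408 = 624 kbps = 0.624 Mbps.
short film: 22.624 Mbps × 960 s × 1.10 = 23890.9 Mb
music video: 20.124 Mbps × 174 s × 1.10 = 3851.7 Mb
security camera export: 4.824 Mbps × 3240 s × 1.10 = 17192.7 Mb
Total: 44935.4 Mb = 5616.9 MB.
= 5.617 GB.

5.62 GB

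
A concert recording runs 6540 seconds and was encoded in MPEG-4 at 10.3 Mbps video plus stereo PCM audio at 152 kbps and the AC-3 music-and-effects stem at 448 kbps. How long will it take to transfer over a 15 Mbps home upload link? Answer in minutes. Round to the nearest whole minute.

79 minutes

Audio total: 152 + 448 = 600 kbps = 0.600 Mbps.
Total bitrate: 10.900 Mbps.
File: 10.900 Mbps × 6540 s = 71286.0 Mb.
At 15 Mbps: 71286.0 / 15 = 4752.4 s ≈ 79.2 minutes.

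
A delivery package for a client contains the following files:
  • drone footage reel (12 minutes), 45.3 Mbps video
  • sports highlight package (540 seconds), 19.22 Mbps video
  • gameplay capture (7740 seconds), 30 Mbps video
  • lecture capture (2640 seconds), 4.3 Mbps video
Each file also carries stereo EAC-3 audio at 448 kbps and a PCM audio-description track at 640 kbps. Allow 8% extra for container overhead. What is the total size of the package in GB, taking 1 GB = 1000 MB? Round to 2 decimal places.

40.39 GB

Audio total: 448 + 640 = 1088 kbps = 1.088 Mbps.
drone footage reel: 46.388 Mbps × 720 s × 1.08 = 36071.3 Mb
sports highlight package: 20.308 Mbps × 540 s × 1.08 = 11843.6 Mb
gameplay capture: 31.088 Mbps × 7740 s × 1.08 = 259870.8 Mb
lecture capture: 5.388 Mbps × 2640 s × 1.08 = 15362.3 Mb
Total: 323148.0 Mb = 40393.5 MB.
= 40.39 GB.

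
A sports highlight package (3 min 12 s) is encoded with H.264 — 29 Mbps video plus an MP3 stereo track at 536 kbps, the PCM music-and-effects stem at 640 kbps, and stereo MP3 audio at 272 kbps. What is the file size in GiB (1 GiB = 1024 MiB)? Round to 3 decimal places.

3 min 12 s = 192 s
Audio total: 536 + 640 + 272 = 1448 kbps = 1.448 Mbps.
Total bitrate: 29 + 1.448 = 30.448 Mbps.
Stream data: 30.448 Mbps × 192 s = 5846.0 Mb.
5,846 Mb = 730,752,000 bytes ÷ 1,073,741,824 = 0.6806 GiB.

0.681 GiB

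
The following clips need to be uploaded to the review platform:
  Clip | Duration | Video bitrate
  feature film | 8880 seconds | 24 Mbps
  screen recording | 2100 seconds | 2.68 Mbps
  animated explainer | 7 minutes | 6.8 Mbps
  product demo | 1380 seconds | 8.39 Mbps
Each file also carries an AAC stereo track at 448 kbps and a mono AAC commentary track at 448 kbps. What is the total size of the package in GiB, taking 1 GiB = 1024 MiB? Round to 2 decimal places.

Audio total: 448 + 448 = 896 kbps = 0.896 Mbps.
feature film: 24.896 Mbps × 8880 s = 221076.5 Mb
screen recording: 3.576 Mbps × 2100 s = 7509.6 Mb
animated explainer: 7.696 Mbps × 420 s = 3232.3 Mb
product demo: 9.286 Mbps × 1380 s = 12814.7 Mb
Total: 244633.1 Mb = 30579.1 MB.
= 28.48 GiB.

28.48 GiB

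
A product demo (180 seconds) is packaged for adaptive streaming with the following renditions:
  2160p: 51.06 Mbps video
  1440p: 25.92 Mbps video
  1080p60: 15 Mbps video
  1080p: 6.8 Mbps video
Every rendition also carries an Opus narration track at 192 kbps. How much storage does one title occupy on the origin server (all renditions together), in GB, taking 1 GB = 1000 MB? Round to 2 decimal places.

2.24 GB

Audio: 192 kbps = 0.192 Mbps.
Sum of rendition bitrates: (51.06+0.192) + (25.92+0.192) + (15+0.192) + (6.8+0.192) = 99.548 Mbps.
× 180 s = 17,919 Mb = 2,240 MB = 2.240 GB.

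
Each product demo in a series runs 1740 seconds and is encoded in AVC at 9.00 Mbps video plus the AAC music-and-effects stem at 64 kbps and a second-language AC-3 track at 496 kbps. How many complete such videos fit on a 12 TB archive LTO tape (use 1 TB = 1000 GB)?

5771

Audio total: 64 + 496 = 560 kbps = 0.560 Mbps.
Total bitrate: 9.560 Mbps.
Per item: 9.560 Mbps × 1740 s = 16,634 Mb = 2,079 MB.
Capacity: 12 TB = 96,000,000 Mb; 5771.17 items → 5771 complete.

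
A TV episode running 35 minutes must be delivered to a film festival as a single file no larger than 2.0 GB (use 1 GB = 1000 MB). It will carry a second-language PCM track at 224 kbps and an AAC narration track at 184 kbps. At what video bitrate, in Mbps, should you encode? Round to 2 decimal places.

Budget: 2.0 GB = 16000.0 Mb.
35 min = 2100 s
Total bitrate budget: 16000.0 Mb / 2100 s = 7.619 Mbps.
Audio total: 224 + 184 = 408 kbps = 0.408 Mbps.
Video: 7.619 − 0.408 = 7.211 Mbps.

7.21 Mbps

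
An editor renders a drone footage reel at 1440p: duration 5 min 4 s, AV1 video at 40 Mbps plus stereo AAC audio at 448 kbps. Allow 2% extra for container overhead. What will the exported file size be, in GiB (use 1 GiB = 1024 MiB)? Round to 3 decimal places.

5 min 4 s = 304 s
Audio: 448 kbps = 0.448 Mbps.
Total bitrate: 40 + 0.448 = 40.448 Mbps.
Stream data: 40.448 Mbps × 304 s = 12296.2 Mb.
With 2% container overhead: ×1.02.
12,542 Mb = 1,567,764,480 bytes ÷ 1,073,741,824 = 1.460 GiB.

1.460 GiB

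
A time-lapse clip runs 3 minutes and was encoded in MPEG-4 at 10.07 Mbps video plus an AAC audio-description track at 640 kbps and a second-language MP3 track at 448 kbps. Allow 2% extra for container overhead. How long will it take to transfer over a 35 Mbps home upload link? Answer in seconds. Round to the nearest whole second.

3 min = 180 s
Audio total: 640 + 448 = 1088 kbps = 1.088 Mbps.
Total bitrate: 11.158 Mbps.
File: 11.158 Mbps × 180 s = 2008.4 Mb.
With 2% container overhead: ×1.02. → 2048.6 Mb.
At 35 Mbps: 2048.6 / 35 = 58.5 s ≈ 58.5 seconds.

59 seconds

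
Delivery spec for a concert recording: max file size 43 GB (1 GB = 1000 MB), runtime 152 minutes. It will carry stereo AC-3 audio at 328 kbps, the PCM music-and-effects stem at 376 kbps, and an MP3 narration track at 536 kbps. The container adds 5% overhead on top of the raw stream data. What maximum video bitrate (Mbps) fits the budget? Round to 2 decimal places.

Budget: 43 GB = 344000.0 Mb.
Stream payload after overhead: 344000.0 / 1.05 = 327619.0 Mb.
152 min = 9120 s
Total bitrate budget: 327619.0 Mb / 9120 s = 35.923 Mbps.
Audio total: 328 + 376 + 536 = 1240 kbps = 1.240 Mbps.
Video: 35.923 − 1.240 = 34.683 Mbps.

34.68 Mbps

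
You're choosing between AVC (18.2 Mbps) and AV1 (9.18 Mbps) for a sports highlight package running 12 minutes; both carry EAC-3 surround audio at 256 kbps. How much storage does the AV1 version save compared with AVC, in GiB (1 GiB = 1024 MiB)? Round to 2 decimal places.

0.76 GiB

12 min = 720 s
Audio: 256 kbps = 0.256 Mbps.
AVC: 18.456 Mbps × 720 s = 13288.3 Mb = 1.547 GiB.
AV1: 9.436 Mbps × 720 s = 6793.9 Mb = 0.791 GiB.
Saving: 1.547 − 0.791 = 0.756 GiB.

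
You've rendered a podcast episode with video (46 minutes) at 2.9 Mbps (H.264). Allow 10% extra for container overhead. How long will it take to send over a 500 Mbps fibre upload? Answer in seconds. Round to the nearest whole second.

18 seconds

46 min = 2760 s
File: 2.900 Mbps × 2760 s = 8004.0 Mb.
With 10% container overhead: ×1.10. → 8804.4 Mb.
At 500 Mbps: 8804.4 / 500 = 17.6 s ≈ 17.6 seconds.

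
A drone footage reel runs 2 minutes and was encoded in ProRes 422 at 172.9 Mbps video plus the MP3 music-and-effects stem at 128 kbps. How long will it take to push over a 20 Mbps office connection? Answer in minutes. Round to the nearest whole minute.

17 minutes

2 min = 120 s
Audio: 128 kbps = 0.128 Mbps.
Total bitrate: 173.028 Mbps.
File: 173.028 Mbps × 120 s = 20763.4 Mb.
At 20 Mbps: 20763.4 / 20 = 1038.2 s ≈ 17.3 minutes.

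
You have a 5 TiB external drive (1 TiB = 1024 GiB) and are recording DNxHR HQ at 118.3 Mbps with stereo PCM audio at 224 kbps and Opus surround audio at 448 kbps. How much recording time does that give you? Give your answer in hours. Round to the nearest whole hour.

103 hours

Audio total: 224 + 448 = 672 kbps = 0.672 Mbps.
Total bitrate: 118.3 + 0.672 = 118.972 Mbps.
Capacity: 5 TiB = 43,980,465 Mb.
Recording time: 43,980,465 / 118.972 = 369,671 s ≈ 103 hours.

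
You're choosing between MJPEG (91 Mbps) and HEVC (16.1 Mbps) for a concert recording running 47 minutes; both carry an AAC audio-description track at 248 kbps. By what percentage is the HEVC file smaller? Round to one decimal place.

47 min = 2820 s
Audio: 248 kbps = 0.248 Mbps.
MJPEG: 91.248 Mbps × 2820 s = 257319.4 Mb = 29.956 GiB.
HEVC: 16.348 Mbps × 2820 s = 46101.4 Mb = 5.367 GiB.
Reduction: (1 − 5.367/29.956) × 100 = 82.08%.

82.1%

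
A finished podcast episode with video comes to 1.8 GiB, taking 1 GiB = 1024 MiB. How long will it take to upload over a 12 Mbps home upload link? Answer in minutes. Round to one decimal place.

21.5 minutes

File: 1.8 GiB = 15461.9 Mb.
At 12 Mbps: 15461.9 / 12 = 1288.5 s ≈ 21.5 minutes.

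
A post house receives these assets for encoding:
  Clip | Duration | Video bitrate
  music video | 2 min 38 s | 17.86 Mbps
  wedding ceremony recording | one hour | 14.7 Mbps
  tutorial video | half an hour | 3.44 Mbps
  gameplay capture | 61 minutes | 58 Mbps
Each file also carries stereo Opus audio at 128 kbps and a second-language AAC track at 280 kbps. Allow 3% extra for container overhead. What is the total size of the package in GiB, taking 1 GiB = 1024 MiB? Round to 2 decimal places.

33.33 GiB

Audio total: 128 + 280 = 408 kbps = 0.408 Mbps.
music video: 18.268 Mbps × 158 s × 1.03 = 2972.9 Mb
wedding ceremony recording: 15.108 Mbps × 3600 s × 1.03 = 56020.5 Mb
tutorial video: 3.848 Mbps × 1800 s × 1.03 = 7134.2 Mb
gameplay capture: 58.408 Mbps × 3660 s × 1.03 = 220186.5 Mb
Total: 286314.1 Mb = 35789.3 MB.
= 33.33 GiB.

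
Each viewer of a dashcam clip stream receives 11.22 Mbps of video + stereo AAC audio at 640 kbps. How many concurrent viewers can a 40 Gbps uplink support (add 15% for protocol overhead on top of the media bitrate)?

Audio: 640 kbps = 0.640 Mbps.
Per-viewer media rate: 11.860 Mbps.
On the wire with 15% overhead: 13.639 Mbps.
40 Gbps = 40,000 Mbps; 40,000 / 13.639 = 2932.77 → 2932 viewers.

2932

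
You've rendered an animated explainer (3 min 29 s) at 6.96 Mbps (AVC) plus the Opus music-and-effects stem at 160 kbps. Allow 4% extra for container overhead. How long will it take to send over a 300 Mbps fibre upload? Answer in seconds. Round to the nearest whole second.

3 min 29 s = 209 s
Audio: 160 kbps = 0.160 Mbps.
Total bitrate: 7.120 Mbps.
File: 7.120 Mbps × 209 s = 1488.1 Mb.
With 4% container overhead: ×1.04. → 1547.6 Mb.
At 300 Mbps: 1547.6 / 300 = 5.2 s ≈ 5.16 seconds.

5 seconds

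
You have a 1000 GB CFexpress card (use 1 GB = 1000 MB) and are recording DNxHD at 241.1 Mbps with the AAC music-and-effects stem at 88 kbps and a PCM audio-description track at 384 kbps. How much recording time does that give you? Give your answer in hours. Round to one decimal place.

Audio total: 88 + 384 = 472 kbps = 0.472 Mbps.
Total bitrate: 241.1 + 0.472 = 241.572 Mbps.
Capacity: 1000 GB = 8,000,000 Mb.
Recording time: 8,000,000 / 241.572 = 33,116 s ≈ 9.20 hours.

9.2 hours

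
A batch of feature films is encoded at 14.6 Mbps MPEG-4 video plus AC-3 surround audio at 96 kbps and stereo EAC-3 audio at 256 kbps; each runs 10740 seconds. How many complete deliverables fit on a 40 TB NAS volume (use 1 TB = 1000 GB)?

Audio total: 96 + 256 = 352 kbps = 0.352 Mbps.
Total bitrate: 14.952 Mbps.
Per item: 14.952 Mbps × 10740 s = 160,584 Mb = 20,073 MB.
Capacity: 40 TB = 320,000,000 Mb; 1992.72 items → 1992 complete.

1992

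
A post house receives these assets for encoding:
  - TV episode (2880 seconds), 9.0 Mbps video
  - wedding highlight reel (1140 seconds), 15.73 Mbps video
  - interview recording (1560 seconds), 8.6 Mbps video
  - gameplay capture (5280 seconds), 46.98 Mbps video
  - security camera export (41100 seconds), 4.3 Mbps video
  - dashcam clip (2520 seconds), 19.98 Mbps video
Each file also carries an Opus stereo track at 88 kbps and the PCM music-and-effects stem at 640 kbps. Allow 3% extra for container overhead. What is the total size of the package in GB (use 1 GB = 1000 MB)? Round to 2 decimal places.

Audio total: 88 + 640 = 728 kbps = 0.728 Mbps.
TV episode: 9.728 Mbps × 2880 s × 1.03 = 28857.1 Mb
wedding highlight reel: 16.458 Mbps × 1140 s × 1.03 = 19325.0 Mb
interview recording: 9.328 Mbps × 1560 s × 1.03 = 14988.2 Mb
gameplay capture: 47.708 Mbps × 5280 s × 1.03 = 259455.2 Mb
security camera export: 5.028 Mbps × 41100 s × 1.03 = 212850.3 Mb
dashcam clip: 20.708 Mbps × 2520 s × 1.03 = 53749.7 Mb
Total: 589225.5 Mb = 73653.2 MB.
= 73.65 GB.

73.65 GB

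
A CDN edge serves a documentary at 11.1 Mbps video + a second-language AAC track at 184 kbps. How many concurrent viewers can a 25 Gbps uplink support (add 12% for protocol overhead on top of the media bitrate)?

1978

Audio: 184 kbps = 0.184 Mbps.
Per-viewer media rate: 11.284 Mbps.
On the wire with 12% overhead: 12.638 Mbps.
25 Gbps = 25,000 Mbps; 25,000 / 12.638 = 1978.15 → 1978 viewers.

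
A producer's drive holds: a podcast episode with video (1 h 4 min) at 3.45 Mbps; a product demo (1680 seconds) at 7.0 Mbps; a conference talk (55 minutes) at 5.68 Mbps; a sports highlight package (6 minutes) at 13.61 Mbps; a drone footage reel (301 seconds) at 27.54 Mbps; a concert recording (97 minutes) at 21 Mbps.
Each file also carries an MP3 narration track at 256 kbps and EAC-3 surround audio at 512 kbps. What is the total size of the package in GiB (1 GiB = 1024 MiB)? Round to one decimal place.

22.2 GiB

Audio total: 256 + 512 = 768 kbps = 0.768 Mbps.
podcast episode with video: 4.218 Mbps × 3840 s = 16197.1 Mb
product demo: 7.768 Mbps × 1680 s = 13050.2 Mb
conference talk: 6.448 Mbps × 3300 s = 21278.4 Mb
sports highlight package: 14.378 Mbps × 360 s = 5176.1 Mb
drone footage reel: 28.308 Mbps × 301 s = 8520.7 Mb
concert recording: 21.768 Mbps × 5820 s = 126689.8 Mb
Total: 190912.3 Mb = 23864.0 MB.
= 22.23 GiB.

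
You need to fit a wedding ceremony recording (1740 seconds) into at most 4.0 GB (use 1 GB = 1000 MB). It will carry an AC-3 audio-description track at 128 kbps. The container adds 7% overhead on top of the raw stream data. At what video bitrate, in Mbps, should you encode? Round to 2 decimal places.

Budget: 4.0 GB = 32000.0 Mb.
Stream payload after overhead: 32000.0 / 1.07 = 29906.5 Mb.
Total bitrate budget: 29906.5 Mb / 1740 s = 17.188 Mbps.
Audio: 128 kbps = 0.128 Mbps.
Video: 17.188 − 0.128 = 17.060 Mbps.

17.06 Mbps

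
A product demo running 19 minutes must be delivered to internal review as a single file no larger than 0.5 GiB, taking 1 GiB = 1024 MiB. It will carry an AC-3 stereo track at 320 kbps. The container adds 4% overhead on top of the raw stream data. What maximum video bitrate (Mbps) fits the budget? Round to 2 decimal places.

3.30 Mbps

Budget: 0.5 GiB = 4295.0 Mb.
Stream payload after overhead: 4295.0 / 1.04 = 4129.8 Mb.
19 min = 1140 s
Total bitrate budget: 4129.8 Mb / 1140 s = 3.623 Mbps.
Audio: 320 kbps = 0.320 Mbps.
Video: 3.623 − 0.320 = 3.303 Mbps.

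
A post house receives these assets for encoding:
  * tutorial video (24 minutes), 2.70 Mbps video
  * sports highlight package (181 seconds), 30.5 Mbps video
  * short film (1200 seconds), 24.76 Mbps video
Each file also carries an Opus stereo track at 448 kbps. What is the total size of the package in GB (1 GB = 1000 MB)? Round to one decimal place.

Audio: 448 kbps = 0.448 Mbps.
tutorial video: 3.148 Mbps × 1440 s = 4533.1 Mb
sports highlight package: 30.948 Mbps × 181 s = 5601.6 Mb
short film: 25.208 Mbps × 1200 s = 30249.6 Mb
Total: 40384.3 Mb = 5048.0 MB.
= 5.048 GB.

5.0 GB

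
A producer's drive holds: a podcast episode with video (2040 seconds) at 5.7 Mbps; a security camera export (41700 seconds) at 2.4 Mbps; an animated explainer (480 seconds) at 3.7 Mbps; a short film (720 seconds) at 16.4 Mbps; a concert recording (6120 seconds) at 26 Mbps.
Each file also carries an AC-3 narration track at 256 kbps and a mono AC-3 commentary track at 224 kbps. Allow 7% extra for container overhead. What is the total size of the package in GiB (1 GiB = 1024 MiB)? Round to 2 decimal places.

Audio total: 256 + 224 = 480 kbps = 0.480 Mbps.
podcast episode with video: 6.180 Mbps × 2040 s × 1.07 = 13489.7 Mb
security camera export: 2.880 Mbps × 41700 s × 1.07 = 128502.7 Mb
animated explainer: 4.180 Mbps × 480 s × 1.07 = 2146.8 Mb
short film: 16.880 Mbps × 720 s × 1.07 = 13004.4 Mb
concert recording: 26.480 Mbps × 6120 s × 1.07 = 173401.6 Mb
Total: 330545.3 Mb = 41318.2 MB.
= 38.48 GiB.

38.48 GiB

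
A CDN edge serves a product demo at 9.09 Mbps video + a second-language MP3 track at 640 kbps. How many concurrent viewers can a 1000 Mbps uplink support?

102

Audio: 640 kbps = 0.640 Mbps.
Per-viewer media rate: 9.730 Mbps.
1000 Mbps = 1,000 Mbps; 1,000 / 9.730 = 102.77 → 102 viewers.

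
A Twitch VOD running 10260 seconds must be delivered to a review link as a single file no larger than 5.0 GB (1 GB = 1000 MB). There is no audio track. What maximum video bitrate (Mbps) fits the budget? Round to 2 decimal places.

3.90 Mbps

Budget: 5.0 GB = 40000.0 Mb.
Total bitrate budget: 40000.0 Mb / 10260 s = 3.899 Mbps.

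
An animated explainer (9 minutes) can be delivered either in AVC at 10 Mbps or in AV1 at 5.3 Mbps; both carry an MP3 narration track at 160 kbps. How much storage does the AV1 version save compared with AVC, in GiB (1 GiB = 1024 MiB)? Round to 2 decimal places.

0.30 GiB

9 min = 540 s
Audio: 160 kbps = 0.160 Mbps.
AVC: 10.160 Mbps × 540 s = 5486.4 Mb = 0.639 GiB.
AV1: 5.460 Mbps × 540 s = 2948.4 Mb = 0.343 GiB.
Saving: 0.639 − 0.343 = 0.295 GiB.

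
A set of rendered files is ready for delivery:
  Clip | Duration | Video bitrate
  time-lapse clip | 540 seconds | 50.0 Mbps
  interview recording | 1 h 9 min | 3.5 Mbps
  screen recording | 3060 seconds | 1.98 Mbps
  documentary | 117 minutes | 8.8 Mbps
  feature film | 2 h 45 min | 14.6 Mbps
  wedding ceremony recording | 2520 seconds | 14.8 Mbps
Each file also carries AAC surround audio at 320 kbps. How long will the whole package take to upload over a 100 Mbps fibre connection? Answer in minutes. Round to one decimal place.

Audio: 320 kbps = 0.320 Mbps.
time-lapse clip: 50.320 Mbps × 540 s = 27172.8 Mb
interview recording: 3.820 Mbps × 4140 s = 15814.8 Mb
screen recording: 2.300 Mbps × 3060 s = 7038.0 Mb
documentary: 9.120 Mbps × 7020 s = 64022.4 Mb
feature film: 14.920 Mbps × 9900 s = 147708.0 Mb
wedding ceremony recording: 15.120 Mbps × 2520 s = 38102.4 Mb
Total: 299858.4 Mb = 37482.3 MB.
At 100 Mbps: 299858.4 / 100 = 2999 s ≈ 50 minutes.

50.0 minutes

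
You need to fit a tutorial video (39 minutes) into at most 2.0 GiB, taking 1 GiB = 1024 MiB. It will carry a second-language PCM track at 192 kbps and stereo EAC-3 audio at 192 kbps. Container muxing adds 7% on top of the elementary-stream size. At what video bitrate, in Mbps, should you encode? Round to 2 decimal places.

Budget: 2.0 GiB = 17179.9 Mb.
Stream payload after overhead: 17179.9 / 1.07 = 16056.0 Mb.
39 min = 2340 s
Total bitrate budget: 16056.0 Mb / 2340 s = 6.862 Mbps.
Audio total: 192 + 192 = 384 kbps = 0.384 Mbps.
Video: 6.862 − 0.384 = 6.478 Mbps.

6.48 Mbps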